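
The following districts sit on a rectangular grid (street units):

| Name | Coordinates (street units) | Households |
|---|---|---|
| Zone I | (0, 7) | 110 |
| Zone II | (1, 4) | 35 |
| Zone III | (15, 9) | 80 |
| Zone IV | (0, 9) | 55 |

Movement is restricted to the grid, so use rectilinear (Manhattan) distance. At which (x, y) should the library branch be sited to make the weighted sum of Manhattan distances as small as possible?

(0, 7)

Manhattan distance separates: Σwᵢ(|x−xᵢ|+|y−yᵢ|) = Σwᵢ|x−xᵢ| + Σwᵢ|y−yᵢ|, so x and y are optimised independently as 1-D weighted medians.
Total weight W = 280; half = 140.
x-coordinate, sorted with cumulative weight:
  x=0 (Zone I, w=110) cum 110
  x=0 (Zone IV, w=55) cum 165  ← median
  x=1 (Zone II, w=35) cum 200
  x=15 (Zone III, w=80) cum 280
⇒ x* = 0
y-coordinate, sorted with cumulative weight:
  y=4 (Zone II, w=35) cum 35
  y=7 (Zone I, w=110) cum 145  ← median
  y=9 (Zone III, w=80) cum 225
  y=9 (Zone IV, w=55) cum 280
⇒ y* = 7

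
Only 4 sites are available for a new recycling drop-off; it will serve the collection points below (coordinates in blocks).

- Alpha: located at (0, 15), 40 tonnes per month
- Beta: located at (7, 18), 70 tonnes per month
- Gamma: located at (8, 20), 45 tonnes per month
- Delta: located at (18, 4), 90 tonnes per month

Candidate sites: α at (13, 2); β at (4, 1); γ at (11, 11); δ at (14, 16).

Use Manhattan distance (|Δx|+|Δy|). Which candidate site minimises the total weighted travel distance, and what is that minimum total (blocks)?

Total weighted distance at each candidate:
  α (13, 2): total = 4245
  β (4, 1): total = 4685
  γ (11, 11): total = 3170
  δ (14, 16): total = 3120
Minimum is at δ with total 3120 blocks.

δ, total 3120 blocks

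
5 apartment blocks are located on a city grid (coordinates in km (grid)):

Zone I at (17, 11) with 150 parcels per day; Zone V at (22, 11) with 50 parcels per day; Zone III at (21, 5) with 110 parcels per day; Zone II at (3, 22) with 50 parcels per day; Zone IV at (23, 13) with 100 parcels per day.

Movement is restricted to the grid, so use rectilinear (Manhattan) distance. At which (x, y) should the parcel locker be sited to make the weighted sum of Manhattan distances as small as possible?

Manhattan distance separates: Σwᵢ(|x−xᵢ|+|y−yᵢ|) = Σwᵢ|x−xᵢ| + Σwᵢ|y−yᵢ|, so x and y are optimised independently as 1-D weighted medians.
Total weight W = 460; half = 230.
x-coordinate, sorted with cumulative weight:
  x=3 (Zone II, w=50) cum 50
  x=17 (Zone I, w=150) cum 200
  x=21 (Zone III, w=110) cum 310  ← median
  x=22 (Zone V, w=50) cum 360
  x=23 (Zone IV, w=100) cum 460
⇒ x* = 21
y-coordinate, sorted with cumulative weight:
  y=5 (Zone III, w=110) cum 110
  y=11 (Zone I, w=150) cum 260  ← median
  y=11 (Zone V, w=50) cum 310
  y=13 (Zone IV, w=100) cum 410
  y=22 (Zone II, w=50) cum 460
⇒ y* = 11

(21, 11)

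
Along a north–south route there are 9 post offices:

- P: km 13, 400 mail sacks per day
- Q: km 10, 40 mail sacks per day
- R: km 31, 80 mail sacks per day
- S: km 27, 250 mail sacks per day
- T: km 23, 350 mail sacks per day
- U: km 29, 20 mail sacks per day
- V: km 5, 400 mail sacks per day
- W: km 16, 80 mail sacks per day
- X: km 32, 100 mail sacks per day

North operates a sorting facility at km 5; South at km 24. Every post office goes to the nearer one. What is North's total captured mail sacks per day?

The indifferent point is the midpoint (5+24)/2 = 14.5; post offices left of it (closer to North at 5) go to North, those right go to South.
  V at 5 (w=400) → North
  Q at 10 (w=40) → North
  P at 13 (w=400) → North
  W at 16 (w=80) → South
  T at 23 (w=350) → South
  S at 27 (w=250) → South
  U at 29 (w=20) → South
  R at 31 (w=80) → South
  X at 32 (w=100) → South
North captures 840; South captures 880.

840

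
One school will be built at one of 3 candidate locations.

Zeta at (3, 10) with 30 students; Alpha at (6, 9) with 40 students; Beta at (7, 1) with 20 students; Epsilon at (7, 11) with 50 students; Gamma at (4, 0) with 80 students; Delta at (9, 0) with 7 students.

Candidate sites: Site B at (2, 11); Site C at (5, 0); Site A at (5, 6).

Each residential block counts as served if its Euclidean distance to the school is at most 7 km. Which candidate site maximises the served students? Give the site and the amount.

Site A, covering 220

Coverage radius r = 7 km; a point is covered iff (Δx)²+(Δy)² ≤ 7² = 49.
  Site B (2, 11): covers {Zeta, Alpha, Epsilon} → 120
  Site C (5, 0): covers {Beta, Gamma, Delta} → 107
  Site A (5, 6): covers {Zeta, Alpha, Beta, Epsilon, Gamma} → 220
Maximum coverage at Site A: 220 students.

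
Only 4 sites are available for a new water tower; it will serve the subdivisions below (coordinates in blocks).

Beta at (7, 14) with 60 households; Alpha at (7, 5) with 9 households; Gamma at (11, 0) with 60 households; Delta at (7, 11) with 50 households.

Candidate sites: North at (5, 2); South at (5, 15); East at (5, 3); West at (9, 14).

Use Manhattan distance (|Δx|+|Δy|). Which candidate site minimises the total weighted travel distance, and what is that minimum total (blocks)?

West, total 1429 blocks

Total weighted distance at each candidate:
  North (5, 2): total = 1915
  South (5, 15): total = 1848
  East (5, 3): total = 1856
  West (9, 14): total = 1429
Minimum is at West with total 1429 blocks.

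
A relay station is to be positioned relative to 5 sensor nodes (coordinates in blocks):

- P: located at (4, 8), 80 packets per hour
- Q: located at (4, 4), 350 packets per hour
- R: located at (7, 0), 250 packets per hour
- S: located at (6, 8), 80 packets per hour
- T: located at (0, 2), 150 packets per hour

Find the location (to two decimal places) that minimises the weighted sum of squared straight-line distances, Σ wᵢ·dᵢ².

The minimiser of Σwᵢ‖p−pᵢ‖² is the weighted centroid p* = (Σwᵢpᵢ)/(Σwᵢ).
Σwᵢ = 910.
Σwᵢxᵢ = 80·4 + 350·4 + 250·7 + 80·6 + 150·0 = 3950.
Σwᵢyᵢ = 80·8 + 350·4 + 250·0 + 80·8 + 150·2 = 2980.
x* = 3950/910 = 4.34, y* = 2980/910 = 3.27.

(4.34, 3.27)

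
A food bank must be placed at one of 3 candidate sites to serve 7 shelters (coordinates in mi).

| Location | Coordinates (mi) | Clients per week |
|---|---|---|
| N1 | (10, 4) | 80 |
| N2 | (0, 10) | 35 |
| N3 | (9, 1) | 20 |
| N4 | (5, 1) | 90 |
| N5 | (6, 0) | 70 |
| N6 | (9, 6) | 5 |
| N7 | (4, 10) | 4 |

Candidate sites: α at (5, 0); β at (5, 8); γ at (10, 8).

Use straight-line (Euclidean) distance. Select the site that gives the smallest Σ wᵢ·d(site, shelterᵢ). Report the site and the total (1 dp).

α, total 1222.3 mi

Total weighted distance at each candidate:
  α (5, 0): total = 1222.3
  β (5, 8): total = 2087.6
  γ (10, 8): total = 2255.1
Minimum is at α with total 1222.3 mi.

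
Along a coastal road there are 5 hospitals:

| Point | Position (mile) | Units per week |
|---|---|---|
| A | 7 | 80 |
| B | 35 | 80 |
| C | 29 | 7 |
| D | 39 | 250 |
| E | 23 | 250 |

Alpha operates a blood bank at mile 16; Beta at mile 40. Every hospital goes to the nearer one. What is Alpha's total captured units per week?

330

The indifferent point is the midpoint (16+40)/2 = 28; hospitals left of it (closer to Alpha at 16) go to Alpha, those right go to Beta.
  A at 7 (w=80) → Alpha
  E at 23 (w=250) → Alpha
  C at 29 (w=7) → Beta
  B at 35 (w=80) → Beta
  D at 39 (w=250) → Beta
Alpha captures 330; Beta captures 337.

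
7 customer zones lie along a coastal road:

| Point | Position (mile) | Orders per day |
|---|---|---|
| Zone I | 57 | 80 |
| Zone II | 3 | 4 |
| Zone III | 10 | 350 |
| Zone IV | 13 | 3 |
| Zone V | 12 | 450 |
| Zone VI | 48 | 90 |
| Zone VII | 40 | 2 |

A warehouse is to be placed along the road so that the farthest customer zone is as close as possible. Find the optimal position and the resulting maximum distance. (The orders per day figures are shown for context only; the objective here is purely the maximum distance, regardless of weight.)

The 1-center on a line is the midpoint of the two extreme points: leftmost at 3, rightmost at 57.
Optimal location = (3 + 57)/2 = 30; maximum distance = (57 − 3)/2 = 27.

location 30, max distance 27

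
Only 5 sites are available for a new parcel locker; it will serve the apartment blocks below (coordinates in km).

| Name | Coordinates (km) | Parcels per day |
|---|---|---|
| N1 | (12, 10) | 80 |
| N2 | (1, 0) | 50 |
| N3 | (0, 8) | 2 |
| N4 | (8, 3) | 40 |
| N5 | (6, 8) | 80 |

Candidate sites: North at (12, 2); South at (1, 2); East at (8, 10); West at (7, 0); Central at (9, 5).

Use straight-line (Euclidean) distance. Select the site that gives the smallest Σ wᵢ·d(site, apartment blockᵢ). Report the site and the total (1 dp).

Central, total 1386.0 km

Total weighted distance at each candidate:
  North (12, 2): total = 2069.6
  South (1, 2): total = 2107.9
  East (8, 10): total = 1453.1
  West (7, 0): total = 1987.2
  Central (9, 5): total = 1386.0
Minimum is at Central with total 1386.0 km.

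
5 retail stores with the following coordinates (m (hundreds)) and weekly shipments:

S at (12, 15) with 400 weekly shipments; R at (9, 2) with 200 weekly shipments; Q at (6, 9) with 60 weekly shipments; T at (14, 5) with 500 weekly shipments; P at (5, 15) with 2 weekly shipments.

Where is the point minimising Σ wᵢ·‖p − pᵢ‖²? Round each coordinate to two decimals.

(12.02, 8.15)

The minimiser of Σwᵢ‖p−pᵢ‖² is the weighted centroid p* = (Σwᵢpᵢ)/(Σwᵢ).
Σwᵢ = 1162.
Σwᵢxᵢ = 400·12 + 200·9 + 60·6 + 500·14 + 2·5 = 13970.
Σwᵢyᵢ = 400·15 + 200·2 + 60·9 + 500·5 + 2·15 = 9470.
x* = 13970/1162 = 12.02, y* = 9470/1162 = 8.15.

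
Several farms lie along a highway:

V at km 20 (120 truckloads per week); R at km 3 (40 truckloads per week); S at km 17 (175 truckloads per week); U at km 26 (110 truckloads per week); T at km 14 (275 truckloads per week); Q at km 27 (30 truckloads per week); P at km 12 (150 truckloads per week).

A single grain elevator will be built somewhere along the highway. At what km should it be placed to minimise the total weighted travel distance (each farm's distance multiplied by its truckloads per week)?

x = 14

For a sum of weighted absolute distances on a line, the optimum is the weighted median (not the mean). Total weight W = 900; half-weight = 450.
Sort by position and accumulate weight:
  km 3 (R, w=40) → cum 40
  km 12 (P, w=150) → cum 190
  km 14 (T, w=275) → cum 465  ≥ 450 → median here
  km 17 (S, w=175) → cum 640
  km 20 (V, w=120) → cum 760
  km 26 (U, w=110) → cum 870
  km 27 (Q, w=30) → cum 900
Optimal location: km 14.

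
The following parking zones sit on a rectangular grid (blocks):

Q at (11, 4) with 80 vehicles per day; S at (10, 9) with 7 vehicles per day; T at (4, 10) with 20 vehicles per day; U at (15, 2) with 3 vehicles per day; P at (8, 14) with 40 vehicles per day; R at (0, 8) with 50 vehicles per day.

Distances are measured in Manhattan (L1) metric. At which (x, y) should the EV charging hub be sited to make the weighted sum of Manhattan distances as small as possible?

Manhattan distance separates: Σwᵢ(|x−xᵢ|+|y−yᵢ|) = Σwᵢ|x−xᵢ| + Σwᵢ|y−yᵢ|, so x and y are optimised independently as 1-D weighted medians.
Total weight W = 200; half = 100.
x-coordinate, sorted with cumulative weight:
  x=0 (R, w=50) cum 50
  x=4 (T, w=20) cum 70
  x=8 (P, w=40) cum 110  ← median
  x=10 (S, w=7) cum 117
  x=11 (Q, w=80) cum 197
  x=15 (U, w=3) cum 200
⇒ x* = 8
y-coordinate, sorted with cumulative weight:
  y=2 (U, w=3) cum 3
  y=4 (Q, w=80) cum 83
  y=8 (R, w=50) cum 133  ← median
  y=9 (S, w=7) cum 140
  y=10 (T, w=20) cum 160
  y=14 (P, w=40) cum 200
⇒ y* = 8

(8, 8)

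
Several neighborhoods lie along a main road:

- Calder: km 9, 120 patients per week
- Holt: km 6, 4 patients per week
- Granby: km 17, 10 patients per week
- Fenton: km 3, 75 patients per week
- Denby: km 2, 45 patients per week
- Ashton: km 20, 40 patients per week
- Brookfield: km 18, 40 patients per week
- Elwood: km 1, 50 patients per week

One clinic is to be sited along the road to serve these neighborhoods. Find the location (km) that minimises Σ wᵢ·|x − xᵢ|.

For a sum of weighted absolute distances on a line, the optimum is the weighted median (not the mean). Total weight W = 384; half-weight = 192.
Sort by position and accumulate weight:
  km 1 (Elwood, w=50) → cum 50
  km 2 (Denby, w=45) → cum 95
  km 3 (Fenton, w=75) → cum 170
  km 6 (Holt, w=4) → cum 174
  km 9 (Calder, w=120) → cum 294  ≥ 192 → median here
  km 17 (Granby, w=10) → cum 304
  km 18 (Brookfield, w=40) → cum 344
  km 20 (Ashton, w=40) → cum 384
Optimal location: km 9.

x = 9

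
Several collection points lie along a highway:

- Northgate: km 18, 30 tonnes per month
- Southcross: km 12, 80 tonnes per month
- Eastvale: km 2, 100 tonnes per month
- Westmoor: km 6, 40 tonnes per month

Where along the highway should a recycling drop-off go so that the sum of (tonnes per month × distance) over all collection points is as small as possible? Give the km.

For a sum of weighted absolute distances on a line, the optimum is the weighted median (not the mean). Total weight W = 250; half-weight = 125.
Sort by position and accumulate weight:
  km 2 (Eastvale, w=100) → cum 100
  km 6 (Westmoor, w=40) → cum 140  ≥ 125 → median here
  km 12 (Southcross, w=80) → cum 220
  km 18 (Northgate, w=30) → cum 250
Optimal location: km 6.

x = 6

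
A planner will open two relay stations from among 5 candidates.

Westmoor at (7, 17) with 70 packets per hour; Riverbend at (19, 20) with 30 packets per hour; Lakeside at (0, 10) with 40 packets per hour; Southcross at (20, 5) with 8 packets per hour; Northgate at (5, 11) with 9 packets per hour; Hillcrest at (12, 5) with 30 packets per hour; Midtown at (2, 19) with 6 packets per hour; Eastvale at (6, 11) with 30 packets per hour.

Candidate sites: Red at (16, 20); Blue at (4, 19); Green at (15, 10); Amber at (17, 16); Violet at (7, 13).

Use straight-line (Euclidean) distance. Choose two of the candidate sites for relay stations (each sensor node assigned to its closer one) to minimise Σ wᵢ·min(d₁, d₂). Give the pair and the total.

{Red, Violet}, total 1219.2

Evaluate every pair (each demand assigned to the nearer of the two):
  {Red, Violet}: total = 1219.2
  {Amber, Violet}: total = 1232.4
  {Green, Violet}: total = 1278.6
  {Blue, Violet}: total = 1483.5
  {Blue, Green}: total = 1532.9
  {Blue, Amber}: total = 1566.2
  {Red, Blue}: total = 1658.2
  {Red, Green}: total = 2031.9
  {Green, Amber}: total = 2123.0
  {Red, Amber}: total = 2492.6
Best pair: {Red, Violet} with total 1219.2.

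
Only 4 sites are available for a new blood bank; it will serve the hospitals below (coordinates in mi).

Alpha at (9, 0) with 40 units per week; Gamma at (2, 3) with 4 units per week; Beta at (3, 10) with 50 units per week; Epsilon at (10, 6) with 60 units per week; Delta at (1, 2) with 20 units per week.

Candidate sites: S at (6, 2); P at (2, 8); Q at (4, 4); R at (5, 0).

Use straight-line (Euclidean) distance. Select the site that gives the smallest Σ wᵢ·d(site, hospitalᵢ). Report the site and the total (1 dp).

Q, total 1020.8 mi

Total weighted distance at each candidate:
  S (6, 2): total = 1027.3
  P (2, 8): total = 1173.4
  Q (4, 4): total = 1020.8
  R (5, 0): total = 1244.9
Minimum is at Q with total 1020.8 mi.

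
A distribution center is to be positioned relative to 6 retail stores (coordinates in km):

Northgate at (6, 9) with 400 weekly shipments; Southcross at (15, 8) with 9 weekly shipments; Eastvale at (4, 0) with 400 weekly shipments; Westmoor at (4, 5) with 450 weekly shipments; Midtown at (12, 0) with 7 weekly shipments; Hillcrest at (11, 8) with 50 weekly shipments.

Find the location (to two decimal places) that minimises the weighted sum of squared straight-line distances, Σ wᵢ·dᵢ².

(4.99, 4.80)

The minimiser of Σwᵢ‖p−pᵢ‖² is the weighted centroid p* = (Σwᵢpᵢ)/(Σwᵢ).
Σwᵢ = 1316.
Σwᵢxᵢ = 400·6 + 9·15 + 400·4 + 450·4 + 7·12 + 50·11 = 6569.
Σwᵢyᵢ = 400·9 + 9·8 + 400·0 + 450·5 + 7·0 + 50·8 = 6322.
x* = 6569/1316 = 4.99, y* = 6322/1316 = 4.80.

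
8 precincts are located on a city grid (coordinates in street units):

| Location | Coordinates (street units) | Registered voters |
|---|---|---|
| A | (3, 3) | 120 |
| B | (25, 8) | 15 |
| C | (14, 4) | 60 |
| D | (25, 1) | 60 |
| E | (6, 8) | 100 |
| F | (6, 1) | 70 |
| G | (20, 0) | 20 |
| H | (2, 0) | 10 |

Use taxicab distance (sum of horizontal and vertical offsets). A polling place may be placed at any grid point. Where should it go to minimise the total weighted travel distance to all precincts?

(6, 3)

Manhattan distance separates: Σwᵢ(|x−xᵢ|+|y−yᵢ|) = Σwᵢ|x−xᵢ| + Σwᵢ|y−yᵢ|, so x and y are optimised independently as 1-D weighted medians.
Total weight W = 455; half = 227.5.
x-coordinate, sorted with cumulative weight:
  x=2 (H, w=10) cum 10
  x=3 (A, w=120) cum 130
  x=6 (E, w=100) cum 230  ← median
  x=6 (F, w=70) cum 300
  x=14 (C, w=60) cum 360
  x=20 (G, w=20) cum 380
  x=25 (B, w=15) cum 395
  x=25 (D, w=60) cum 455
⇒ x* = 6
y-coordinate, sorted with cumulative weight:
  y=0 (G, w=20) cum 20
  y=0 (H, w=10) cum 30
  y=1 (D, w=60) cum 90
  y=1 (F, w=70) cum 160
  y=3 (A, w=120) cum 280  ← median
  y=4 (C, w=60) cum 340
  y=8 (B, w=15) cum 355
  y=8 (E, w=100) cum 455
⇒ y* = 3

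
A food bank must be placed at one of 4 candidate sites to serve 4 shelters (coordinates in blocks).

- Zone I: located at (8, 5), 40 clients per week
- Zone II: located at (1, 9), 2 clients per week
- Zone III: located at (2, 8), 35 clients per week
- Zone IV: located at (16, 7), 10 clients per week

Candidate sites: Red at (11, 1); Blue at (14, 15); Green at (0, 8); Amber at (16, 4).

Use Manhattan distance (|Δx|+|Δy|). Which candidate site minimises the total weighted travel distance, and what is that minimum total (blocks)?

Total weighted distance at each candidate:
  Red (11, 1): total = 986
  Blue (14, 15): total = 1443
  Green (0, 8): total = 684
  Amber (16, 4): total = 1060
Minimum is at Green with total 684 blocks.

Green, total 684 blocks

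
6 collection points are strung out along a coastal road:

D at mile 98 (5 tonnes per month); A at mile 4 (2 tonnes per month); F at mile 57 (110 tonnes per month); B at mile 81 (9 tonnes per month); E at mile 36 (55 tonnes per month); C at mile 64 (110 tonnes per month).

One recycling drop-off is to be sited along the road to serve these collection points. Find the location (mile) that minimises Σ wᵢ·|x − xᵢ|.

x = 57

For a sum of weighted absolute distances on a line, the optimum is the weighted median (not the mean). Total weight W = 291; half-weight = 145.5.
Sort by position and accumulate weight:
  mile 4 (A, w=2) → cum 2
  mile 36 (E, w=55) → cum 57
  mile 57 (F, w=110) → cum 167  ≥ 145.5 → median here
  mile 64 (C, w=110) → cum 277
  mile 81 (B, w=9) → cum 286
  mile 98 (D, w=5) → cum 291
Optimal location: mile 57.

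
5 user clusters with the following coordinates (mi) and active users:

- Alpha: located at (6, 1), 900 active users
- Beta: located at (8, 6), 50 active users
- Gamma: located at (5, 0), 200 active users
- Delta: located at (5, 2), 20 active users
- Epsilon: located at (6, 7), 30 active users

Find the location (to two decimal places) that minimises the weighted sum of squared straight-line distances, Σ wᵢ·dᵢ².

The minimiser of Σwᵢ‖p−pᵢ‖² is the weighted centroid p* = (Σwᵢpᵢ)/(Σwᵢ).
Σwᵢ = 1200.
Σwᵢxᵢ = 900·6 + 50·8 + 200·5 + 20·5 + 30·6 = 7080.
Σwᵢyᵢ = 900·1 + 50·6 + 200·0 + 20·2 + 30·7 = 1450.
x* = 7080/1200 = 5.90, y* = 1450/1200 = 1.21.

(5.90, 1.21)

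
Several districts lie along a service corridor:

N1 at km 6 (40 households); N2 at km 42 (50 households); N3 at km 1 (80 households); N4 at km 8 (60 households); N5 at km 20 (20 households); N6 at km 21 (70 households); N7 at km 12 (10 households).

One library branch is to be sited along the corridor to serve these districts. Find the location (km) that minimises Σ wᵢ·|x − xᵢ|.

x = 8

For a sum of weighted absolute distances on a line, the optimum is the weighted median (not the mean). Total weight W = 330; half-weight = 165.
Sort by position and accumulate weight:
  km 1 (N3, w=80) → cum 80
  km 6 (N1, w=40) → cum 120
  km 8 (N4, w=60) → cum 180  ≥ 165 → median here
  km 12 (N7, w=10) → cum 190
  km 20 (N5, w=20) → cum 210
  km 21 (N6, w=70) → cum 280
  km 42 (N2, w=50) → cum 330
Optimal location: km 8.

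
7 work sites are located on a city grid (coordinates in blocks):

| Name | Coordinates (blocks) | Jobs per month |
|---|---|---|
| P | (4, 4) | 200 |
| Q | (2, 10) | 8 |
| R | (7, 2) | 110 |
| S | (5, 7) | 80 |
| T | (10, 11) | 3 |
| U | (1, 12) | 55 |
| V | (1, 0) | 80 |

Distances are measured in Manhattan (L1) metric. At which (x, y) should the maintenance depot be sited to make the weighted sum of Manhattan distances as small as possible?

Manhattan distance separates: Σwᵢ(|x−xᵢ|+|y−yᵢ|) = Σwᵢ|x−xᵢ| + Σwᵢ|y−yᵢ|, so x and y are optimised independently as 1-D weighted medians.
Total weight W = 536; half = 268.
x-coordinate, sorted with cumulative weight:
  x=1 (U, w=55) cum 55
  x=1 (V, w=80) cum 135
  x=2 (Q, w=8) cum 143
  x=4 (P, w=200) cum 343  ← median
  x=5 (S, w=80) cum 423
  x=7 (R, w=110) cum 533
  x=10 (T, w=3) cum 536
⇒ x* = 4
y-coordinate, sorted with cumulative weight:
  y=0 (V, w=80) cum 80
  y=2 (R, w=110) cum 190
  y=4 (P, w=200) cum 390  ← median
  y=7 (S, w=80) cum 470
  y=10 (Q, w=8) cum 478
  y=11 (T, w=3) cum 481
  y=12 (U, w=55) cum 536
⇒ y* = 4

(4, 4)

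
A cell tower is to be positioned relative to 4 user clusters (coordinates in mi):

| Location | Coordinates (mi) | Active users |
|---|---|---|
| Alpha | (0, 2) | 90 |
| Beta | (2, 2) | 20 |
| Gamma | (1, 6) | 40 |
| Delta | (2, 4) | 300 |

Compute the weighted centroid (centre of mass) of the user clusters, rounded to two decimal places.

The minimiser of Σwᵢ‖p−pᵢ‖² is the weighted centroid p* = (Σwᵢpᵢ)/(Σwᵢ).
Σwᵢ = 450.
Σwᵢxᵢ = 90·0 + 20·2 + 40·1 + 300·2 = 680.
Σwᵢyᵢ = 90·2 + 20·2 + 40·6 + 300·4 = 1660.
x* = 680/450 = 1.51, y* = 1660/450 = 3.69.

(1.51, 3.69)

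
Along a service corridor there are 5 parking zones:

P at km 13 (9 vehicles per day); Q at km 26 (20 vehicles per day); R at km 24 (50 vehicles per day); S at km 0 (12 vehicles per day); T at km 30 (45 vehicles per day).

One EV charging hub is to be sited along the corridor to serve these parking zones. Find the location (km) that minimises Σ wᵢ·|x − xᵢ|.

x = 24

For a sum of weighted absolute distances on a line, the optimum is the weighted median (not the mean). Total weight W = 136; half-weight = 68.
Sort by position and accumulate weight:
  km 0 (S, w=12) → cum 12
  km 13 (P, w=9) → cum 21
  km 24 (R, w=50) → cum 71  ≥ 68 → median here
  km 26 (Q, w=20) → cum 91
  km 30 (T, w=45) → cum 136
Optimal location: km 24.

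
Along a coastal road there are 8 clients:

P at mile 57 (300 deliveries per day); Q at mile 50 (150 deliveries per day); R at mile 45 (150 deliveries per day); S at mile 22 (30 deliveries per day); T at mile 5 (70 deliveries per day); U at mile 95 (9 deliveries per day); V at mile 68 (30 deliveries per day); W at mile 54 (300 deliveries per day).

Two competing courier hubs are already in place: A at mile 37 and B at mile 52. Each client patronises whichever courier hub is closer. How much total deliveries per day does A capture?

100

The indifferent point is the midpoint (37+52)/2 = 44.5; clients left of it (closer to A at 37) go to A, those right go to B.
  T at 5 (w=70) → A
  S at 22 (w=30) → A
  R at 45 (w=150) → B
  Q at 50 (w=150) → B
  W at 54 (w=300) → B
  P at 57 (w=300) → B
  V at 68 (w=30) → B
  U at 95 (w=9) → B
A captures 100; B captures 939.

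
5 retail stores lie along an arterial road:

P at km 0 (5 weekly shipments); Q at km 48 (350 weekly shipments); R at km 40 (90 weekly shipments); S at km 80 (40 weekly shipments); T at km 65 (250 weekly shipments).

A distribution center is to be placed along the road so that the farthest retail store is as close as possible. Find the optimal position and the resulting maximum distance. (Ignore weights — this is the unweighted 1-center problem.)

The 1-center on a line is the midpoint of the two extreme points: leftmost at 0, rightmost at 80.
Optimal location = (0 + 80)/2 = 40; maximum distance = (80 − 0)/2 = 40.

location 40, max distance 40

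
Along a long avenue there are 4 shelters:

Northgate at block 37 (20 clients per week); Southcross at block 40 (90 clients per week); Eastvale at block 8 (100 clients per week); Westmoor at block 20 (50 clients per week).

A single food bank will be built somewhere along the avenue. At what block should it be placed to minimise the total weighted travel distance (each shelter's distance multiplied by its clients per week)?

For a sum of weighted absolute distances on a line, the optimum is the weighted median (not the mean). Total weight W = 260; half-weight = 130.
Sort by position and accumulate weight:
  block 8 (Eastvale, w=100) → cum 100
  block 20 (Westmoor, w=50) → cum 150  ≥ 130 → median here
  block 37 (Northgate, w=20) → cum 170
  block 40 (Southcross, w=90) → cum 260
Optimal location: block 20.

x = 20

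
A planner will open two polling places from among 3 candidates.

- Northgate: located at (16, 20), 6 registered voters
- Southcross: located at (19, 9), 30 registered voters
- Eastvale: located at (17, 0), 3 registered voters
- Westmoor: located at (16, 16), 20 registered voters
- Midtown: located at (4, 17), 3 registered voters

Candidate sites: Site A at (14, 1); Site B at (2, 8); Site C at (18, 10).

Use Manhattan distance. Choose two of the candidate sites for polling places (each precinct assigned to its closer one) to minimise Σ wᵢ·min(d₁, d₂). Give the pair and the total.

Evaluate every pair (each demand assigned to the nearer of the two):
  {Site B, Site C}: total = 358
  {Site A, Site C}: total = 367
  {Site A, Site B}: total = 901
Best pair: {Site B, Site C} with total 358.

{Site B, Site C}, total 358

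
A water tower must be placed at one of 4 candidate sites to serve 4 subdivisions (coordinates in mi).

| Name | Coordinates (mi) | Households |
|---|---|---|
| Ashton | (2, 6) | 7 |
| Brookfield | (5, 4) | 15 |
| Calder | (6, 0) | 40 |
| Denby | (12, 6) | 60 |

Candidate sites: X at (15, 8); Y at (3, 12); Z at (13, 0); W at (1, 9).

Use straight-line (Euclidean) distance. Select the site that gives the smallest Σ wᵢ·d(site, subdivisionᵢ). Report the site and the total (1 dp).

Total weighted distance at each candidate:
  X (15, 8): total = 951.6
  Y (3, 12): total = 1310.0
  Z (13, 0): total = 866.8
  W (1, 9): total = 1214.1
Minimum is at Z with total 866.8 mi.

Z, total 866.8 mi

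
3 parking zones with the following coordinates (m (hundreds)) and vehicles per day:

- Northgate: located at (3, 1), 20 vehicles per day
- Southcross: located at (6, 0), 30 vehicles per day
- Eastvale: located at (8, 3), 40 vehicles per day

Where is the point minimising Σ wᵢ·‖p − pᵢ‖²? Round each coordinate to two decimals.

The minimiser of Σwᵢ‖p−pᵢ‖² is the weighted centroid p* = (Σwᵢpᵢ)/(Σwᵢ).
Σwᵢ = 90.
Σwᵢxᵢ = 20·3 + 30·6 + 40·8 = 560.
Σwᵢyᵢ = 20·1 + 30·0 + 40·3 = 140.
x* = 560/90 = 6.22, y* = 140/90 = 1.56.

(6.22, 1.56)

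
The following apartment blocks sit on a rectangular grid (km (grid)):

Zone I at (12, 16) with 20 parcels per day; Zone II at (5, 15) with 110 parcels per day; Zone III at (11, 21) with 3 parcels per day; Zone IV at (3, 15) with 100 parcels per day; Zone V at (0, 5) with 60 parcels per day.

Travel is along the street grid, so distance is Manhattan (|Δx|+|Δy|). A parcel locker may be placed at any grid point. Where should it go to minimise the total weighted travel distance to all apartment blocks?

(3, 15)

Manhattan distance separates: Σwᵢ(|x−xᵢ|+|y−yᵢ|) = Σwᵢ|x−xᵢ| + Σwᵢ|y−yᵢ|, so x and y are optimised independently as 1-D weighted medians.
Total weight W = 293; half = 146.5.
x-coordinate, sorted with cumulative weight:
  x=0 (Zone V, w=60) cum 60
  x=3 (Zone IV, w=100) cum 160  ← median
  x=5 (Zone II, w=110) cum 270
  x=11 (Zone III, w=3) cum 273
  x=12 (Zone I, w=20) cum 293
⇒ x* = 3
y-coordinate, sorted with cumulative weight:
  y=5 (Zone V, w=60) cum 60
  y=15 (Zone II, w=110) cum 170  ← median
  y=15 (Zone IV, w=100) cum 270
  y=16 (Zone I, w=20) cum 290
  y=21 (Zone III, w=3) cum 293
⇒ y* = 15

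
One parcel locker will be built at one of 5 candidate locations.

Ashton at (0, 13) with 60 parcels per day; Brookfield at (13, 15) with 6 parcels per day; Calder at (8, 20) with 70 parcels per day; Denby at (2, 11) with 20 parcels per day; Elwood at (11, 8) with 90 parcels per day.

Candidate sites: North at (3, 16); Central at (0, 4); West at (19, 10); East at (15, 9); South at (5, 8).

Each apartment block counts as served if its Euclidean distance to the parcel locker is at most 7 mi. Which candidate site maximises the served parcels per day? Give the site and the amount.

North, covering 150

Coverage radius r = 7 mi; a point is covered iff (Δx)²+(Δy)² ≤ 7² = 49.
  North (3, 16): covers {Ashton, Calder, Denby} → 150
  Central (0, 4): covers {none} → 0
  West (19, 10): covers {none} → 0
  East (15, 9): covers {Brookfield, Elwood} → 96
  South (5, 8): covers {Denby, Elwood} → 110
Maximum coverage at North: 150 parcels per day.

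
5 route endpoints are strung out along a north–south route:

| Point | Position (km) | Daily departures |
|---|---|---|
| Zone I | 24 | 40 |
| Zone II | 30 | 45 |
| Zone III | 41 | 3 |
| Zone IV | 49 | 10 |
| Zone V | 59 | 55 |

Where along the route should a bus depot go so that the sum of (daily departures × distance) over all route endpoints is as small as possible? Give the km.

For a sum of weighted absolute distances on a line, the optimum is the weighted median (not the mean). Total weight W = 153; half-weight = 76.5.
Sort by position and accumulate weight:
  km 24 (Zone I, w=40) → cum 40
  km 30 (Zone II, w=45) → cum 85  ≥ 76.5 → median here
  km 41 (Zone III, w=3) → cum 88
  km 49 (Zone IV, w=10) → cum 98
  km 59 (Zone V, w=55) → cum 153
Optimal location: km 30.

x = 30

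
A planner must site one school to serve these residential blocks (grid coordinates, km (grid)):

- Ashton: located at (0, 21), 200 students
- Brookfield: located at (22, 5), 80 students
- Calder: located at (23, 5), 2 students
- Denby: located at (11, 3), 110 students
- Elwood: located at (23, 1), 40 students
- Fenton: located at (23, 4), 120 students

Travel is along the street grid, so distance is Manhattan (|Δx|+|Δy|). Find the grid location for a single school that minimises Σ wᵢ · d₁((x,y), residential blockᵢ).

Manhattan distance separates: Σwᵢ(|x−xᵢ|+|y−yᵢ|) = Σwᵢ|x−xᵢ| + Σwᵢ|y−yᵢ|, so x and y are optimised independently as 1-D weighted medians.
Total weight W = 552; half = 276.
x-coordinate, sorted with cumulative weight:
  x=0 (Ashton, w=200) cum 200
  x=11 (Denby, w=110) cum 310  ← median
  x=22 (Brookfield, w=80) cum 390
  x=23 (Calder, w=2) cum 392
  x=23 (Elwood, w=40) cum 432
  x=23 (Fenton, w=120) cum 552
⇒ x* = 11
y-coordinate, sorted with cumulative weight:
  y=1 (Elwood, w=40) cum 40
  y=3 (Denby, w=110) cum 150
  y=4 (Fenton, w=120) cum 270
  y=5 (Brookfield, w=80) cum 350  ← median
  y=5 (Calder, w=2) cum 352
  y=21 (Ashton, w=200) cum 552
⇒ y* = 5

(11, 5)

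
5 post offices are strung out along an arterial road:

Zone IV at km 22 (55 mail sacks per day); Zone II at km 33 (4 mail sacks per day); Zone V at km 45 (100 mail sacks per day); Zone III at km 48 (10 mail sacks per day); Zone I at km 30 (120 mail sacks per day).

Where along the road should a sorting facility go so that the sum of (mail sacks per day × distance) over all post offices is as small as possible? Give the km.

For a sum of weighted absolute distances on a line, the optimum is the weighted median (not the mean). Total weight W = 289; half-weight = 144.5.
Sort by position and accumulate weight:
  km 22 (Zone IV, w=55) → cum 55
  km 30 (Zone I, w=120) → cum 175  ≥ 144.5 → median here
  km 33 (Zone II, w=4) → cum 179
  km 45 (Zone V, w=100) → cum 279
  km 48 (Zone III, w=10) → cum 289
Optimal location: km 30.

x = 30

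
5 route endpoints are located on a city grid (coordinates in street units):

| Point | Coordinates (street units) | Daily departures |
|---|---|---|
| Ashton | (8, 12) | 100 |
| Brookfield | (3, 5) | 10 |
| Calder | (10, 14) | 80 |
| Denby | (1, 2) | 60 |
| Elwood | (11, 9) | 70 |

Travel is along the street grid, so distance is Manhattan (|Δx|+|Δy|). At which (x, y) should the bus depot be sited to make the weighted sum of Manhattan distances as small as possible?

(8, 12)

Manhattan distance separates: Σwᵢ(|x−xᵢ|+|y−yᵢ|) = Σwᵢ|x−xᵢ| + Σwᵢ|y−yᵢ|, so x and y are optimised independently as 1-D weighted medians.
Total weight W = 320; half = 160.
x-coordinate, sorted with cumulative weight:
  x=1 (Denby, w=60) cum 60
  x=3 (Brookfield, w=10) cum 70
  x=8 (Ashton, w=100) cum 170  ← median
  x=10 (Calder, w=80) cum 250
  x=11 (Elwood, w=70) cum 320
⇒ x* = 8
y-coordinate, sorted with cumulative weight:
  y=2 (Denby, w=60) cum 60
  y=5 (Brookfield, w=10) cum 70
  y=9 (Elwood, w=70) cum 140
  y=12 (Ashton, w=100) cum 240  ← median
  y=14 (Calder, w=80) cum 320
⇒ y* = 12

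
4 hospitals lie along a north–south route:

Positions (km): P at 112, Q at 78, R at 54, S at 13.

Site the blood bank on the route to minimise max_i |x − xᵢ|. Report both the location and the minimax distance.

location 62.5, max distance 49.5

The 1-center on a line is the midpoint of the two extreme points: leftmost at 13, rightmost at 112.
Optimal location = (13 + 112)/2 = 62.5; maximum distance = (112 − 13)/2 = 49.5.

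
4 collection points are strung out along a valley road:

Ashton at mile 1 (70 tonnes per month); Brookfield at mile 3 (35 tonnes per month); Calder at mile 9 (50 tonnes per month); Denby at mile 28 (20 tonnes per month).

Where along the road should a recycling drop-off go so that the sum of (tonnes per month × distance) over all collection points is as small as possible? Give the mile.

For a sum of weighted absolute distances on a line, the optimum is the weighted median (not the mean). Total weight W = 175; half-weight = 87.5.
Sort by position and accumulate weight:
  mile 1 (Ashton, w=70) → cum 70
  mile 3 (Brookfield, w=35) → cum 105  ≥ 87.5 → median here
  mile 9 (Calder, w=50) → cum 155
  mile 28 (Denby, w=20) → cum 175
Optimal location: mile 3.

x = 3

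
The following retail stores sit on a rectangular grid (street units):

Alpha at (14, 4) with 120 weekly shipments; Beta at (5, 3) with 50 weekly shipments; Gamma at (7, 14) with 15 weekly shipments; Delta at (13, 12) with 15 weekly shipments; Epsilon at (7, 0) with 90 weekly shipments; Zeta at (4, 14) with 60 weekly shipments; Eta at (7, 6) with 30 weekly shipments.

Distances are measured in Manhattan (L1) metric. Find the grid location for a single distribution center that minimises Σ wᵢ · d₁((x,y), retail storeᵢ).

Manhattan distance separates: Σwᵢ(|x−xᵢ|+|y−yᵢ|) = Σwᵢ|x−xᵢ| + Σwᵢ|y−yᵢ|, so x and y are optimised independently as 1-D weighted medians.
Total weight W = 380; half = 190.
x-coordinate, sorted with cumulative weight:
  x=4 (Zeta, w=60) cum 60
  x=5 (Beta, w=50) cum 110
  x=7 (Gamma, w=15) cum 125
  x=7 (Epsilon, w=90) cum 215  ← median
  x=7 (Eta, w=30) cum 245
  x=13 (Delta, w=15) cum 260
  x=14 (Alpha, w=120) cum 380
⇒ x* = 7
y-coordinate, sorted with cumulative weight:
  y=0 (Epsilon, w=90) cum 90
  y=3 (Beta, w=50) cum 140
  y=4 (Alpha, w=120) cum 260  ← median
  y=6 (Eta, w=30) cum 290
  y=12 (Delta, w=15) cum 305
  y=14 (Gamma, w=15) cum 320
  y=14 (Zeta, w=60) cum 380
⇒ y* = 4

(7, 4)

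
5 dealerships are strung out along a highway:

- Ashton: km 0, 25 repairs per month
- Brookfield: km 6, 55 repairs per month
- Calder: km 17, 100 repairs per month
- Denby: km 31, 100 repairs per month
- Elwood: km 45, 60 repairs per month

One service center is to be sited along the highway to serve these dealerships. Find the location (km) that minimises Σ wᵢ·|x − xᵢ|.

x = 17

For a sum of weighted absolute distances on a line, the optimum is the weighted median (not the mean). Total weight W = 340; half-weight = 170.
Sort by position and accumulate weight:
  km 0 (Ashton, w=25) → cum 25
  km 6 (Brookfield, w=55) → cum 80
  km 17 (Calder, w=100) → cum 180  ≥ 170 → median here
  km 31 (Denby, w=100) → cum 280
  km 45 (Elwood, w=60) → cum 340
Optimal location: km 17.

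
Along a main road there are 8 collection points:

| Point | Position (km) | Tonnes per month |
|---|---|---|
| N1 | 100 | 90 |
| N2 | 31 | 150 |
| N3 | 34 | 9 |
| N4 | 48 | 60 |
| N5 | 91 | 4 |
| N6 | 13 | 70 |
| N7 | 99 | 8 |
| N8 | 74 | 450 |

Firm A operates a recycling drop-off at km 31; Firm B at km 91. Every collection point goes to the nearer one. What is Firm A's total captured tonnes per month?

289

The indifferent point is the midpoint (31+91)/2 = 61; collection points left of it (closer to Firm A at 31) go to Firm A, those right go to Firm B.
  N6 at 13 (w=70) → Firm A
  N2 at 31 (w=150) → Firm A
  N3 at 34 (w=9) → Firm A
  N4 at 48 (w=60) → Firm A
  N8 at 74 (w=450) → Firm B
  N5 at 91 (w=4) → Firm B
  N7 at 99 (w=8) → Firm B
  N1 at 100 (w=90) → Firm B
Firm A captures 289; Firm B captures 552.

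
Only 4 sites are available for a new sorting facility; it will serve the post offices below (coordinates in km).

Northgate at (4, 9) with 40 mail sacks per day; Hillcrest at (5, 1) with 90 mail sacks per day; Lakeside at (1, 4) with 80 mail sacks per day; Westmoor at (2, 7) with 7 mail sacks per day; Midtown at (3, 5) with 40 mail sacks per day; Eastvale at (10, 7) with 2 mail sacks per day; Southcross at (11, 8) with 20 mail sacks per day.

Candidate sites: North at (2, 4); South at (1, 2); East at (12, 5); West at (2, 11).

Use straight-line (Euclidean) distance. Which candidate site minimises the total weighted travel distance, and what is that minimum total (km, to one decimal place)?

North, total 968.9 km

Total weighted distance at each candidate:
  North (2, 4): total = 968.9
  South (1, 2): total = 1269.5
  East (12, 5): total = 2467.3
  West (2, 11): total = 2097.4
Minimum is at North with total 968.9 km.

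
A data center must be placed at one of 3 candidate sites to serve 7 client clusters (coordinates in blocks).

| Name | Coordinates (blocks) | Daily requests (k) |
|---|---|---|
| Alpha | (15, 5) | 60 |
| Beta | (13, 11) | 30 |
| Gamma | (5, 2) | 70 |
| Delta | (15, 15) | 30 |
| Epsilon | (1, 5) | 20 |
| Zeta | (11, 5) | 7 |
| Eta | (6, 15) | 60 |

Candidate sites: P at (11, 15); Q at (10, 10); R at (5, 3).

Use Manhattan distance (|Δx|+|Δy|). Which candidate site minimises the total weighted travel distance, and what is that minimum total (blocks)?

Q, total 2792 blocks

Total weighted distance at each candidate:
  P (11, 15): total = 3240
  Q (10, 10): total = 2792
  R (5, 3): total = 2886
Minimum is at Q with total 2792 blocks.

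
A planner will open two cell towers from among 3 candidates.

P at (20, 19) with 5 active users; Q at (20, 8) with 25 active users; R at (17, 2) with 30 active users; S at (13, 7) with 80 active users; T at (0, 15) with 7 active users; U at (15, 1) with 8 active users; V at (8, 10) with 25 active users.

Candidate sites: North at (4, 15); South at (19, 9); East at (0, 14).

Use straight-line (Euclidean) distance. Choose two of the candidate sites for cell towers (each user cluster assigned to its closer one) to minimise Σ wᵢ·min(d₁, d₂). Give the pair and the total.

{North, South}, total 1069.6

Evaluate every pair (each demand assigned to the nearer of the two):
  {North, South}: total = 1069.6
  {South, East}: total = 1112.1
  {North, East}: total = 2343.5
Best pair: {North, South} with total 1069.6.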